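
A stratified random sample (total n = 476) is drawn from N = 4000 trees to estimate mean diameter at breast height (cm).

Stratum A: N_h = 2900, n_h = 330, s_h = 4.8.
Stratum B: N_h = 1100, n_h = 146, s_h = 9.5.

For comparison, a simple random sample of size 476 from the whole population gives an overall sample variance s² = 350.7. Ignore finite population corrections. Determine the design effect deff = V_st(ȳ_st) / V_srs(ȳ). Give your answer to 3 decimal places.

deff ≈ 0.113

V̂(ȳ_st) = Σ W_h² s_h²/n_h, with W_h = N_h/N and N = 4000:
  stratum A: (2900/4000)²·4.8²/330 = 0.0366982
  stratum B: (1100/4000)²·9.5²/146 = 0.0467476
V_st = 0.0834458
V_srs = s²/n = 350.7/476 = 0.736765
deff = V_st / V_srs = 0.0834458/0.736765 = 0.1133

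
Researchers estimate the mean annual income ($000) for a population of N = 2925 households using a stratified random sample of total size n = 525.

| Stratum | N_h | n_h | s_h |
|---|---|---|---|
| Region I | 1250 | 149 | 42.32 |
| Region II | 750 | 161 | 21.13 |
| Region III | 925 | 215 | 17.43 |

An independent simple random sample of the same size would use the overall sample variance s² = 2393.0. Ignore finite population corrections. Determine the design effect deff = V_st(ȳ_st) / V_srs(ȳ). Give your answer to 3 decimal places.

deff ≈ 0.553

V̂(ȳ_st) = Σ W_h² s_h²/n_h, with W_h = N_h/N and N = 2925:
  stratum Region I: (1250/2925)²·42.32²/149 = 2.1952
  stratum Region II: (750/2925)²·21.13²/161 = 0.182324
  stratum Region III: (925/2925)²·17.43²/215 = 0.141315
V_st = 2.51884
V_srs = s²/n = 2393.0/525 = 4.5581
deff = V_st / V_srs = 2.51884/4.5581 = 0.5526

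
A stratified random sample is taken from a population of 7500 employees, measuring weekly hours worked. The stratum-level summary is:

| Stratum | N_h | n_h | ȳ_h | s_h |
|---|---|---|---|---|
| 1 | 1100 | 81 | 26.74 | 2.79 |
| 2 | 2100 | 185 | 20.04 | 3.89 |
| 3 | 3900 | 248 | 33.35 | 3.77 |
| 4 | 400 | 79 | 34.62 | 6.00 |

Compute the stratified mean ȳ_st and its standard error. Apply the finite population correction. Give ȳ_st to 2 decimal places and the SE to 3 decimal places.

ȳ_st ≈ 28.72, SE ≈ 0.153

ȳ_st = Σ W_h ȳ_h = (1100·26.74 + 2100·20.04 + 3900·33.35 + 400·34.62)/7500 = 28.72147
V̂(ȳ_st) = Σ W_h² (1 − n_h/N_h) s_h²/n_h, with W_h = N_h/N and N = 7500:
  stratum 1: (1100/7500)²·(1 − 81/1100)·2.79²/81 = 0.001915
  stratum 2: (2100/7500)²·(1 − 185/2100)·3.89²/185 = 0.00584781
  stratum 3: (3900/7500)²·(1 − 248/3900)·3.77²/248 = 0.0145112
  stratum 4: (400/7500)²·(1 − 79/400)·6.00²/79 = 0.0010402
V̂(ȳ_st) = 0.0233142
SE(ȳ_st) = √0.0233142 = 0.15269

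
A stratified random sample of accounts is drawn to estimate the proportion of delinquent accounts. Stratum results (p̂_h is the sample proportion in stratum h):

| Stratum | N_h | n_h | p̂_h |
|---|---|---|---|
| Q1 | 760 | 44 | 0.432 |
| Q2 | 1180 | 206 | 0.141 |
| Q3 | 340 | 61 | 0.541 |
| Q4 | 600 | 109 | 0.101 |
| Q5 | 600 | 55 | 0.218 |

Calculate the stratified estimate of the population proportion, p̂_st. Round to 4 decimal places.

p̂_st ≈ 0.2500

N = 3480; stratum weights W_h = N_h/N.
p̂_st = Σ W_h p̂_h = (760·0.432 + 1180·0.141 + 340·0.541 + 600·0.101 + 600·0.218)/3480 = 0.25001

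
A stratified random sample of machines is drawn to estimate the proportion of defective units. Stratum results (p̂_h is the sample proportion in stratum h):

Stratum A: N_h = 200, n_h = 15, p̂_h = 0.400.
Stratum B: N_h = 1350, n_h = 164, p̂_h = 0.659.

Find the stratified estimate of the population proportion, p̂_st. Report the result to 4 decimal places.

p̂_st ≈ 0.6256

N = 1550; stratum weights W_h = N_h/N.
p̂_st = Σ W_h p̂_h = (200·0.400 + 1350·0.659)/1550 = 0.62558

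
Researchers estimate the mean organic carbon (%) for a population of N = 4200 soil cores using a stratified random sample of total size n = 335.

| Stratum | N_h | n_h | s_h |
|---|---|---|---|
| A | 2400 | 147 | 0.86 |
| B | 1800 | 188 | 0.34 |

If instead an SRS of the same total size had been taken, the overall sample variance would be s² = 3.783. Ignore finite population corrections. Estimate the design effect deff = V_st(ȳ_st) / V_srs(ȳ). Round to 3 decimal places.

V̂(ȳ_st) = Σ W_h² s_h²/n_h, with W_h = N_h/N and N = 4200:
  stratum A: (2400/4200)²·0.86²/147 = 0.00164287
  stratum B: (1800/4200)²·0.34²/188 = 0.00011294
V_st = 0.00175581
V_srs = s²/n = 3.783/335 = 0.0112925
deff = V_st / V_srs = 0.00175581/0.0112925 = 0.1555

deff ≈ 0.155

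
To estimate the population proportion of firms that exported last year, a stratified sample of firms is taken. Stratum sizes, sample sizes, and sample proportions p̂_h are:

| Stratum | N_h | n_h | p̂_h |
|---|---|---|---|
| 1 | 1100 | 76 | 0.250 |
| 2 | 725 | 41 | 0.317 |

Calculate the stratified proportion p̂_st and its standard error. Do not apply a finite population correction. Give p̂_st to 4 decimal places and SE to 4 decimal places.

p̂_st ≈ 0.2766, SE ≈ 0.0420

N = 1825; stratum weights W_h = N_h/N.
p̂_st = Σ W_h p̂_h = (1100·0.250 + 725·0.317)/1825 = 0.27662
V̂(p̂_st) = Σ W_h² p̂_h(1−p̂_h)/(n_h−1):
  stratum 1: (1100/1825)²·0.250·0.750/75 = 0.000908238
  stratum 2: (725/1825)²·0.317·0.683/40 = 0.000854221
V̂(p̂_st) = 0.00176246; SE = √V̂ = 0.0419817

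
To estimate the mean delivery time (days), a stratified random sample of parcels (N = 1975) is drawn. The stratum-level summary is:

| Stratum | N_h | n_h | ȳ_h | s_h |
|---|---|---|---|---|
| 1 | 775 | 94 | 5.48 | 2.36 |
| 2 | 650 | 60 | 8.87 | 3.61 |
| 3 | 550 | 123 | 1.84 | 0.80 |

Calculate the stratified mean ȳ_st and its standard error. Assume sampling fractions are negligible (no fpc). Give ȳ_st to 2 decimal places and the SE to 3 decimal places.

ȳ_st = Σ W_h ȳ_h = (775·5.48 + 650·8.87 + 550·1.84)/1975 = 5.58203
V̂(ȳ_st) = Σ W_h² s_h²/n_h, with W_h = N_h/N and N = 1975:
  stratum 1: (775/1975)²·2.36²/94 = 0.00912358
  stratum 2: (650/1975)²·3.61²/60 = 0.0235264
  stratum 3: (550/1975)²·0.80²/123 = 0.000403521
V̂(ȳ_st) = 0.0330535
SE(ȳ_st) = √0.0330535 = 0.181806

ȳ_st ≈ 5.58, SE ≈ 0.182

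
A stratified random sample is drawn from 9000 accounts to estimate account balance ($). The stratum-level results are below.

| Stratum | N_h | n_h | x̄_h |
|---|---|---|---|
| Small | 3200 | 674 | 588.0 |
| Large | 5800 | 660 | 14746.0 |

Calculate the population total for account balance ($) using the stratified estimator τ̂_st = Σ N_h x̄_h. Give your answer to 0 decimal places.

τ̂_st = Σ N_h x̄_h = 3200·588.0 + 5800·14746.0 = 87408400

τ̂_st ≈ 87408400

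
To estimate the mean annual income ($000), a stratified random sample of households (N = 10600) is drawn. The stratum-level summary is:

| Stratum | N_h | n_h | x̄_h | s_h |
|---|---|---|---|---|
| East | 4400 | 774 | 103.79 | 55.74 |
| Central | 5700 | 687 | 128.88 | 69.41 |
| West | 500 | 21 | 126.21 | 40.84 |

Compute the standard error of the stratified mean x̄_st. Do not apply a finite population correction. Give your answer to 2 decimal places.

V̂(x̄_st) = Σ W_h² s_h²/n_h, with W_h = N_h/N and N = 10600:
  stratum East: (4400/10600)²·55.74²/774 = 0.69165
  stratum Central: (5700/10600)²·69.41²/687 = 2.0278
  stratum West: (500/10600)²·40.84²/21 = 0.176718
V̂(x̄_st) = 2.89617
SE(x̄_st) = √2.89617 = 1.70181

SE(x̄_st) ≈ 1.70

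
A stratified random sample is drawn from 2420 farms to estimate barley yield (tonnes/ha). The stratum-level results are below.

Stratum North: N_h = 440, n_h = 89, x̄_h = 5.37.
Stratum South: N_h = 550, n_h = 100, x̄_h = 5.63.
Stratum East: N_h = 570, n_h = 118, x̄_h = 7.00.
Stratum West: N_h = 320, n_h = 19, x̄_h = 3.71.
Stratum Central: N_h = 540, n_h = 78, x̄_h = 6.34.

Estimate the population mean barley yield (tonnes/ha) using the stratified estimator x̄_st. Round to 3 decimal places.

x̄_st ≈ 5.810

N = Σ N_h = 2420. Stratum weights W_h = N_h/N.
x̄_st = (440·5.37 + 550·5.63 + 570·7.00 + 320·3.71 + 540·6.34) / 2420 = 5.80996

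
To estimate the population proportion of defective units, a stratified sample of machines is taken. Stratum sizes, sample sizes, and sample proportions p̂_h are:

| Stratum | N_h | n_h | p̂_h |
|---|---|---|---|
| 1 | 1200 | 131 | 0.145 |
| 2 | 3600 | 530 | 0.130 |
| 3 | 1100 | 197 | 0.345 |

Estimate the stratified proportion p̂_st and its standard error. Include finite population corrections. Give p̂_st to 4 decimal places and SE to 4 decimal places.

N = 5900; stratum weights W_h = N_h/N.
p̂_st = Σ W_h p̂_h = (1200·0.145 + 3600·0.130 + 1100·0.345)/5900 = 0.17314
V̂(p̂_st) = Σ W_h² (1 − n_h/N_h) p̂_h(1−p̂_h)/(n_h−1):
  stratum 1: (1200/5900)²·(1 − 131/1200)·0.145·0.855/130 = 3.51436e-05
  stratum 2: (3600/5900)²·(1 − 530/3600)·0.130·0.870/529 = 6.78803e-05
  stratum 3: (1100/5900)²·(1 − 197/1100)·0.345·0.655/196 = 3.28989e-05
V̂(p̂_st) = 0.000135923; SE = √V̂ = 0.0116586

p̂_st ≈ 0.1731, SE ≈ 0.0117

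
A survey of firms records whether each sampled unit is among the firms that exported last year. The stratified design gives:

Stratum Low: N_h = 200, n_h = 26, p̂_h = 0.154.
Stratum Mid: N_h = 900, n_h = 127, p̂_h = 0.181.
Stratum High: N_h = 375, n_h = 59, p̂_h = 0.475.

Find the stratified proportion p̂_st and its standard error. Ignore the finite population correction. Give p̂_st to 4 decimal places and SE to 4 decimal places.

p̂_st ≈ 0.2521, SE ≈ 0.0285

N = 1475; stratum weights W_h = N_h/N.
p̂_st = Σ W_h p̂_h = (200·0.154 + 900·0.181 + 375·0.475)/1475 = 0.25208
V̂(p̂_st) = Σ W_h² p̂_h(1−p̂_h)/(n_h−1):
  stratum Low: (200/1475)²·0.154·0.846/25 = 9.58136e-05
  stratum Mid: (900/1475)²·0.181·0.819/126 = 0.000438019
  stratum High: (375/1475)²·0.475·0.525/58 = 0.00027791
V̂(p̂_st) = 0.000811742; SE = √V̂ = 0.0284911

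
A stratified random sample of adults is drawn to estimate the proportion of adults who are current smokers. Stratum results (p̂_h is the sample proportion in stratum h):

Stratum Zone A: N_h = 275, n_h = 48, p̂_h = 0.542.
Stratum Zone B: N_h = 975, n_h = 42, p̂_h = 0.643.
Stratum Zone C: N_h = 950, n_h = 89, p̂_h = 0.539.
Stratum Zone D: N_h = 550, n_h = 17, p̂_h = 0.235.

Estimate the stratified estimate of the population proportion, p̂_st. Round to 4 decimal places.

p̂_st ≈ 0.5154

N = 2750; stratum weights W_h = N_h/N.
p̂_st = Σ W_h p̂_h = (275·0.542 + 975·0.643 + 950·0.539 + 550·0.235)/2750 = 0.51537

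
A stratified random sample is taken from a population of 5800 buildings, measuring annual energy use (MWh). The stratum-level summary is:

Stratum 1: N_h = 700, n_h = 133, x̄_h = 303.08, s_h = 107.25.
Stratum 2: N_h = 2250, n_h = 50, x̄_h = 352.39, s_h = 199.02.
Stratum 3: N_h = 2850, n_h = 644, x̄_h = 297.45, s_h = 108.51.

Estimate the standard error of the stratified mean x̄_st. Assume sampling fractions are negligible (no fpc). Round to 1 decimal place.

V̂(x̄_st) = Σ W_h² s_h²/n_h, with W_h = N_h/N and N = 5800:
  stratum 1: (700/5800)²·107.25²/133 = 1.25975
  stratum 2: (2250/5800)²·199.02²/50 = 119.215
  stratum 3: (2850/5800)²·108.51²/644 = 4.41456
V̂(x̄_st) = 124.89
SE(x̄_st) = √124.89 = 11.1754

SE(x̄_st) ≈ 11.2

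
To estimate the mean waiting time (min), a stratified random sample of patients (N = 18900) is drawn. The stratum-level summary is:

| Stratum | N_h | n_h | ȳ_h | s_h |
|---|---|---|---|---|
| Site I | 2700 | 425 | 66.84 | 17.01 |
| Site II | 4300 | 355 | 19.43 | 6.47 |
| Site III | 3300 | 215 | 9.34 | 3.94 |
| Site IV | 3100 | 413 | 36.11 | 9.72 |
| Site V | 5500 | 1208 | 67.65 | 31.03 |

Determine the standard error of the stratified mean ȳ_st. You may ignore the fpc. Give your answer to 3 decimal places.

V̂(ȳ_st) = Σ W_h² s_h²/n_h, with W_h = N_h/N and N = 18900:
  stratum Site I: (2700/18900)²·17.01²/425 = 0.0138939
  stratum Site II: (4300/18900)²·6.47²/355 = 0.0061037
  stratum Site III: (3300/18900)²·3.94²/215 = 0.00220119
  stratum Site IV: (3100/18900)²·9.72²/413 = 0.00615435
  stratum Site V: (5500/18900)²·31.03²/1208 = 0.0674992
V̂(ȳ_st) = 0.0958523
SE(ȳ_st) = √0.0958523 = 0.3096

SE(ȳ_st) ≈ 0.310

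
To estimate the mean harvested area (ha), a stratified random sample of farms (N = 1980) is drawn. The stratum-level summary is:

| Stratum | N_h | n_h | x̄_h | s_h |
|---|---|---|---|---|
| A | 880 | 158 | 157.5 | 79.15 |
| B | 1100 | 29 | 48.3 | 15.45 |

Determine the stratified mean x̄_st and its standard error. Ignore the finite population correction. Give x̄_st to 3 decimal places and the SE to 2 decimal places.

x̄_st ≈ 96.833, SE ≈ 3.22

x̄_st = Σ W_h x̄_h = (880·157.5 + 1100·48.3)/1980 = 96.83333
V̂(x̄_st) = Σ W_h² s_h²/n_h, with W_h = N_h/N and N = 1980:
  stratum A: (880/1980)²·79.15²/158 = 7.83213
  stratum B: (1100/1980)²·15.45²/29 = 2.54047
V̂(x̄_st) = 10.3726
SE(x̄_st) = √10.3726 = 3.22065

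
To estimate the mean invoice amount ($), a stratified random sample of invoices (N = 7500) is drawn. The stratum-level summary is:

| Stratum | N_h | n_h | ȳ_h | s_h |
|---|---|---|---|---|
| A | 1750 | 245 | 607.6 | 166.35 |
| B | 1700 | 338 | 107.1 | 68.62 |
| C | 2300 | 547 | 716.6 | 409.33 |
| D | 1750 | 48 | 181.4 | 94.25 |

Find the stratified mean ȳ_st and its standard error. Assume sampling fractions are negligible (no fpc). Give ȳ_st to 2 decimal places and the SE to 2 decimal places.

ȳ_st ≈ 428.13, SE ≈ 6.76

ȳ_st = Σ W_h ȳ_h = (1750·607.6 + 1700·107.1 + 2300·716.6 + 1750·181.4)/7500 = 428.13333
V̂(ȳ_st) = Σ W_h² s_h²/n_h, with W_h = N_h/N and N = 7500:
  stratum A: (1750/7500)²·166.35²/245 = 6.1494
  stratum B: (1700/7500)²·68.62²/338 = 0.715748
  stratum C: (2300/7500)²·409.33²/547 = 28.8067
  stratum D: (1750/7500)²·94.25²/48 = 10.0757
V̂(ȳ_st) = 45.7475
SE(ȳ_st) = √45.7475 = 6.76369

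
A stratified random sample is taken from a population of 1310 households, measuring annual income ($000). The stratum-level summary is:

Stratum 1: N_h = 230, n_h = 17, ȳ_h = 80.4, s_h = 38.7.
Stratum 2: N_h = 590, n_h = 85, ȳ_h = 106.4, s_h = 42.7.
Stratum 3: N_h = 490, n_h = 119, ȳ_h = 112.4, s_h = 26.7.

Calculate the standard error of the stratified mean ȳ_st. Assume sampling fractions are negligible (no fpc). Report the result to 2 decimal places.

V̂(ȳ_st) = Σ W_h² s_h²/n_h, with W_h = N_h/N and N = 1310:
  stratum 1: (230/1310)²·38.7²/17 = 2.71573
  stratum 2: (590/1310)²·42.7²/85 = 4.35109
  stratum 3: (490/1310)²·26.7²/119 = 0.838157
V̂(ȳ_st) = 7.90498
SE(ȳ_st) = √7.90498 = 2.81158

SE(ȳ_st) ≈ 2.81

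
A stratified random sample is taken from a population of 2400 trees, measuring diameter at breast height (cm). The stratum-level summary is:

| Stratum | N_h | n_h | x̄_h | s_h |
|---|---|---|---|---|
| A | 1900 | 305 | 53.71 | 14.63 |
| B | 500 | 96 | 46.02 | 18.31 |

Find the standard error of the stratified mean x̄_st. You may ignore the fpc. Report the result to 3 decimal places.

SE(x̄_st) ≈ 0.769

V̂(x̄_st) = Σ W_h² s_h²/n_h, with W_h = N_h/N and N = 2400:
  stratum A: (1900/2400)²·14.63²/305 = 0.439819
  stratum B: (500/2400)²·18.31²/96 = 0.151573
V̂(x̄_st) = 0.591392
SE(x̄_st) = √0.591392 = 0.76902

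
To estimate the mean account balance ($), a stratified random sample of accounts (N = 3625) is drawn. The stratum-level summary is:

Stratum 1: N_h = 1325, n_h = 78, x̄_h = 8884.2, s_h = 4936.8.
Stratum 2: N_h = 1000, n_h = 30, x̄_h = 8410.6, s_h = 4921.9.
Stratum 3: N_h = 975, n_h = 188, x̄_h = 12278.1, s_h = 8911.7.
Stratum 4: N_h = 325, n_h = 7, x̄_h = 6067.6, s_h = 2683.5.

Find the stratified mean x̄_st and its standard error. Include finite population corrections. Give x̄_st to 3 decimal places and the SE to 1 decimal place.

x̄_st = Σ W_h x̄_h = (1325·8884.2 + 1000·8410.6 + 975·12278.1 + 325·6067.6)/3625 = 9413.87103
V̂(x̄_st) = Σ W_h² (1 − n_h/N_h) s_h²/n_h, with W_h = N_h/N and N = 3625:
  stratum 1: (1325/3625)²·(1 − 78/1325)·4936.8²/78 = 39288.3
  stratum 2: (1000/3625)²·(1 − 30/1000)·4921.9²/30 = 59607.4
  stratum 3: (975/3625)²·(1 − 188/975)·8911.7²/188 = 24667.6
  stratum 4: (325/3625)²·(1 − 7/325)·2683.5²/7 = 8090.95
V̂(x̄_st) = 131654
SE(x̄_st) = √131654 = 362.842

x̄_st ≈ 9413.871, SE ≈ 362.8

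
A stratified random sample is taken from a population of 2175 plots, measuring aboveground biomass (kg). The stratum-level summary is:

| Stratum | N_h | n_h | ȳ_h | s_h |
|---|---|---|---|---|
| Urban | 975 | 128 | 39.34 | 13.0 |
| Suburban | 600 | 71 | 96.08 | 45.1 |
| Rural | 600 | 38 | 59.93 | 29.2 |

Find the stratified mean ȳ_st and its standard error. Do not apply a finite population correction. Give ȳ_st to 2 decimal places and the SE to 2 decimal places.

ȳ_st ≈ 60.67, SE ≈ 2.04

ȳ_st = Σ W_h ȳ_h = (975·39.34 + 600·96.08 + 600·59.93)/2175 = 60.67241
V̂(ȳ_st) = Σ W_h² s_h²/n_h, with W_h = N_h/N and N = 2175:
  stratum Urban: (975/2175)²·13.0²/128 = 0.265318
  stratum Suburban: (600/2175)²·45.1²/71 = 2.18011
  stratum Rural: (600/2175)²·29.2²/38 = 1.70752
V̂(ȳ_st) = 4.15295
SE(ȳ_st) = √4.15295 = 2.03788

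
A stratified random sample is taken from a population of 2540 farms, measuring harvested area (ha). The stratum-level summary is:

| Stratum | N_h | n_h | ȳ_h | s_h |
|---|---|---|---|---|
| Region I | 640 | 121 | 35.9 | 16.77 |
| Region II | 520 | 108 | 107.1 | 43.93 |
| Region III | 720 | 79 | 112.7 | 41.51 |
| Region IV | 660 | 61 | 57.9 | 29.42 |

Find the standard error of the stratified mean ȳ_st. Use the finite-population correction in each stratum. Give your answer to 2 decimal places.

V̂(ȳ_st) = Σ W_h² (1 − n_h/N_h) s_h²/n_h, with W_h = N_h/N and N = 2540:
  stratum Region I: (640/2540)²·(1 − 121/640)·16.77²/121 = 0.119663
  stratum Region II: (520/2540)²·(1 − 108/520)·43.93²/108 = 0.593378
  stratum Region III: (720/2540)²·(1 − 79/720)·41.51²/79 = 1.56028
  stratum Region IV: (660/2540)²·(1 − 61/660)·29.42²/61 = 0.869478
V̂(ȳ_st) = 3.1428
SE(ȳ_st) = √3.1428 = 1.77279

SE(ȳ_st) ≈ 1.77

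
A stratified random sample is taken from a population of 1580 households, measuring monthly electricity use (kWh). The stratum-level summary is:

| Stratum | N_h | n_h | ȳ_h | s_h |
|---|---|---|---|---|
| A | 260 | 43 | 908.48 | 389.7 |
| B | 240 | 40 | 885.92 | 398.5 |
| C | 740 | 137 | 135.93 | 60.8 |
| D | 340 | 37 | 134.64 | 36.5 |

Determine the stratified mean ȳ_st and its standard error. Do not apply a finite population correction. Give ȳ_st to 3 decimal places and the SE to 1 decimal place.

ȳ_st ≈ 376.703, SE ≈ 14.0

ȳ_st = Σ W_h ȳ_h = (260·908.48 + 240·885.92 + 740·135.93 + 340·134.64)/1580 = 376.70342
V̂(ȳ_st) = Σ W_h² s_h²/n_h, with W_h = N_h/N and N = 1580:
  stratum A: (260/1580)²·389.7²/43 = 95.6368
  stratum B: (240/1580)²·398.5²/40 = 91.602
  stratum C: (740/1580)²·60.8²/137 = 5.91883
  stratum D: (340/1580)²·36.5²/37 = 1.66735
V̂(ȳ_st) = 194.825
SE(ȳ_st) = √194.825 = 13.958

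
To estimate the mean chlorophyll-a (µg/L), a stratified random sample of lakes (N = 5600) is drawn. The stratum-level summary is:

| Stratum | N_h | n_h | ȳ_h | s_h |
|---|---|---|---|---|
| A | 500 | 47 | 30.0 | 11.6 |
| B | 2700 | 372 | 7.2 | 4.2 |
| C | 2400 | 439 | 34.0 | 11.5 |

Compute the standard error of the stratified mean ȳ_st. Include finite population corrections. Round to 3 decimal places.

SE(ȳ_st) ≈ 0.275

V̂(ȳ_st) = Σ W_h² (1 − n_h/N_h) s_h²/n_h, with W_h = N_h/N and N = 5600:
  stratum A: (500/5600)²·(1 − 47/500)·11.6²/47 = 0.0206781
  stratum B: (2700/5600)²·(1 − 372/2700)·4.2²/372 = 0.00950444
  stratum C: (2400/5600)²·(1 − 439/2400)·11.5²/439 = 0.045211
V̂(ȳ_st) = 0.0753935
SE(ȳ_st) = √0.0753935 = 0.274579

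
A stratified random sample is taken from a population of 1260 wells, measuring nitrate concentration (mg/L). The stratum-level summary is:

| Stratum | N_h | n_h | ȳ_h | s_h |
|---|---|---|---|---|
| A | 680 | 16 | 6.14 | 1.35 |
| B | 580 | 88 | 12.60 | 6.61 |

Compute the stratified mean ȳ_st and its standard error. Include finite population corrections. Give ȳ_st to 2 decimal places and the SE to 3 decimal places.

ȳ_st ≈ 9.11, SE ≈ 0.349

ȳ_st = Σ W_h ȳ_h = (680·6.14 + 580·12.60)/1260 = 9.11365
V̂(ȳ_st) = Σ W_h² (1 − n_h/N_h) s_h²/n_h, with W_h = N_h/N and N = 1260:
  stratum A: (680/1260)²·(1 − 16/680)·1.35²/16 = 0.0323954
  stratum B: (580/1260)²·(1 − 88/580)·6.61²/88 = 0.0892426
V̂(ȳ_st) = 0.121638
SE(ȳ_st) = √0.121638 = 0.348766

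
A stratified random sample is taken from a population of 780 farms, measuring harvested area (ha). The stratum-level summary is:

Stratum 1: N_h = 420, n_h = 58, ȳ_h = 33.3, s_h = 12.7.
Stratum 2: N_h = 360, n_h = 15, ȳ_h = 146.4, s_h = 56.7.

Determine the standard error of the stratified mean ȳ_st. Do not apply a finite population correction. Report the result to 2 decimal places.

V̂(ȳ_st) = Σ W_h² s_h²/n_h, with W_h = N_h/N and N = 780:
  stratum 1: (420/780)²·12.7²/58 = 0.806285
  stratum 2: (360/780)²·56.7²/15 = 45.6552
V̂(ȳ_st) = 46.4615
SE(ȳ_st) = √46.4615 = 6.81627

SE(ȳ_st) ≈ 6.82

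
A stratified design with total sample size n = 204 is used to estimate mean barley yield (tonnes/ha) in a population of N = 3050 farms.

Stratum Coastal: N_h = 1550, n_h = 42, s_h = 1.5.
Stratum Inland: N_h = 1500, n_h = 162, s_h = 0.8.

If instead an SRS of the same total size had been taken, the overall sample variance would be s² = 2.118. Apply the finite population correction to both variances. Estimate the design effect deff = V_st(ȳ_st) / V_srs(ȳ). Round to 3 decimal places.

V̂(ȳ_st) = Σ W_h² (1 − n_h/N_h) s_h²/n_h, with W_h = N_h/N and N = 3050:
  stratum Coastal: (1550/3050)²·(1 − 42/1550)·1.5²/42 = 0.0134607
  stratum Inland: (1500/3050)²·(1 − 162/1500)·0.8²/162 = 0.00085234
V_st = 0.014313
V_srs = (1 − 204/3050)·2.118/204 = 0.00968793
deff = V_st / V_srs = 0.014313/0.00968793 = 1.4774

deff ≈ 1.477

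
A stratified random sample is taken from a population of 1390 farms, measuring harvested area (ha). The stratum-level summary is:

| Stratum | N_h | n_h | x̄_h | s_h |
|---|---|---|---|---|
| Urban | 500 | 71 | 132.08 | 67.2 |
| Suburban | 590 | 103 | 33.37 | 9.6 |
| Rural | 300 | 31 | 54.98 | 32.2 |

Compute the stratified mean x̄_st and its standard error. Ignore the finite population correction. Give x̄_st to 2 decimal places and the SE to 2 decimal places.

x̄_st ≈ 73.54, SE ≈ 3.15

x̄_st = Σ W_h x̄_h = (500·132.08 + 590·33.37 + 300·54.98)/1390 = 73.54122
V̂(x̄_st) = Σ W_h² s_h²/n_h, with W_h = N_h/N and N = 1390:
  stratum Urban: (500/1390)²·67.2²/71 = 8.22983
  stratum Suburban: (590/1390)²·9.6²/103 = 0.161205
  stratum Rural: (300/1390)²·32.2²/31 = 1.55798
V̂(x̄_st) = 9.94901
SE(x̄_st) = √9.94901 = 3.15421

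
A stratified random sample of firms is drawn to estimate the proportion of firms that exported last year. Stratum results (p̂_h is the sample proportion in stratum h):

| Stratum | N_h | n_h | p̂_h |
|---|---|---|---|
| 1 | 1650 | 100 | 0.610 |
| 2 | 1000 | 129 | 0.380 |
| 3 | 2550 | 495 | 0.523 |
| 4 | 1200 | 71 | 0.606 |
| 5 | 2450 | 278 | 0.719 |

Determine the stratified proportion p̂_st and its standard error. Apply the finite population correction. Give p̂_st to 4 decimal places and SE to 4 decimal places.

N = 8850; stratum weights W_h = N_h/N.
p̂_st = Σ W_h p̂_h = (1650·0.610 + 1000·0.380 + 2550·0.523 + 1200·0.606 + 2450·0.719)/8850 = 0.58858
V̂(p̂_st) = Σ W_h² (1 − n_h/N_h) p̂_h(1−p̂_h)/(n_h−1):
  stratum 1: (1650/8850)²·(1 − 100/1650)·0.610·0.390/99 = 7.84672e-05
  stratum 2: (1000/8850)²·(1 − 129/1000)·0.380·0.620/128 = 2.0469e-05
  stratum 3: (2550/8850)²·(1 − 495/2550)·0.523·0.477/494 = 3.37877e-05
  stratum 4: (1200/8850)²·(1 − 71/1200)·0.606·0.394/70 = 5.9001e-05
  stratum 5: (2450/8850)²·(1 − 278/2450)·0.719·0.281/277 = 4.95558e-05
V̂(p̂_st) = 0.000241281; SE = √V̂ = 0.0155332

p̂_st ≈ 0.5886, SE ≈ 0.0155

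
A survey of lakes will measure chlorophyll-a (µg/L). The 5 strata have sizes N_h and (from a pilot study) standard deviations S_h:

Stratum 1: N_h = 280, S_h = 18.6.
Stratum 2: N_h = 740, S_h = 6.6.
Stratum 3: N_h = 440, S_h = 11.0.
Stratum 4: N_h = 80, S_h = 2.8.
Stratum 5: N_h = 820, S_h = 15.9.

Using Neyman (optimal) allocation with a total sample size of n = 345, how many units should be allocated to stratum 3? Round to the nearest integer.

59

Neyman allocation: n_h = n · N_h S_h / Σ N_i S_i, with n = 345.
  stratum 1: N_h·S_h = 280·18.6 = 5208.00
  stratum 2: N_h·S_h = 740·6.6 = 4884.00
  stratum 3: N_h·S_h = 440·11.0 = 4840.00
  stratum 4: N_h·S_h = 80·2.8 = 224.00
  stratum 5: N_h·S_h = 820·15.9 = 13038.00
Σ N_h S_h = 28194.00
n for stratum 3 = 345·4840.00/28194.00 = 59.225 → 59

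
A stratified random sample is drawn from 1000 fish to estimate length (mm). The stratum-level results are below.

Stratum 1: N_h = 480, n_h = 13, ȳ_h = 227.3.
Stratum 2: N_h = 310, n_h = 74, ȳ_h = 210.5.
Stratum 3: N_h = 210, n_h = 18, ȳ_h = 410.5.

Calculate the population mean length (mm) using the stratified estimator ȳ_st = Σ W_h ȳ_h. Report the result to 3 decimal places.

N = Σ N_h = 1000. Stratum weights W_h = N_h/N.
ȳ_st = (480·227.3 + 310·210.5 + 210·410.5) / 1000 = 260.56400

ȳ_st ≈ 260.564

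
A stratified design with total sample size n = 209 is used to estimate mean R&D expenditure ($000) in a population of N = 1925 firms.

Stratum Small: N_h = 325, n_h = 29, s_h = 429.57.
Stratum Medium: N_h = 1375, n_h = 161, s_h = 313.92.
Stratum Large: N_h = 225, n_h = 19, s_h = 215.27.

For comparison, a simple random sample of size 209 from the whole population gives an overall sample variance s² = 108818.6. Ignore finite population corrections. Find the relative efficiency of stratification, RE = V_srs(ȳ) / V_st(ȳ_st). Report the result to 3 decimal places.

V̂(ȳ_st) = Σ W_h² s_h²/n_h, with W_h = N_h/N and N = 1925:
  stratum Small: (325/1925)²·429.57²/29 = 181.374
  stratum Medium: (1375/1925)²·313.92²/161 = 312.289
  stratum Large: (225/1925)²·215.27²/19 = 33.3209
V_st = 526.983
V_srs = s²/n = 108818.6/209 = 520.663
Relative efficiency = V_srs / V_st = 520.663/526.983 = 0.9880

RE ≈ 0.988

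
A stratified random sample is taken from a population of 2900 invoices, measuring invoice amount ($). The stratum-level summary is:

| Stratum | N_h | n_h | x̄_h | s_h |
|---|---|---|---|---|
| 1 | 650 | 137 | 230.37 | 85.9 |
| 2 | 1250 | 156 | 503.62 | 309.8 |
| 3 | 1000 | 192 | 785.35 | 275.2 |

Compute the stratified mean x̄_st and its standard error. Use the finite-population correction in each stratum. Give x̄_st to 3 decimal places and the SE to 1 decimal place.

x̄_st = Σ W_h x̄_h = (650·230.37 + 1250·503.62 + 1000·785.35)/2900 = 539.52259
V̂(x̄_st) = Σ W_h² (1 − n_h/N_h) s_h²/n_h, with W_h = N_h/N and N = 2900:
  stratum 1: (650/2900)²·(1 − 137/650)·85.9²/137 = 2.1355
  stratum 2: (1250/2900)²·(1 − 156/1250)·309.8²/156 = 100.039
  stratum 3: (1000/2900)²·(1 − 192/1000)·275.2²/192 = 37.8975
V̂(x̄_st) = 140.072
SE(x̄_st) = √140.072 = 11.8352

x̄_st ≈ 539.523, SE ≈ 11.8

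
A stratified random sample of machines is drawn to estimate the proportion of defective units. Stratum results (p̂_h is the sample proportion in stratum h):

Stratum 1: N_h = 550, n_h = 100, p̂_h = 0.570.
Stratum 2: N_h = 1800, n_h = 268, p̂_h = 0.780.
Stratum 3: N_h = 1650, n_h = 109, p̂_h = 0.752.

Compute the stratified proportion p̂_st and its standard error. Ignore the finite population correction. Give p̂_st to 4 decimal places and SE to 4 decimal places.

N = 4000; stratum weights W_h = N_h/N.
p̂_st = Σ W_h p̂_h = (550·0.570 + 1800·0.780 + 1650·0.752)/4000 = 0.73958
V̂(p̂_st) = Σ W_h² p̂_h(1−p̂_h)/(n_h−1):
  stratum 1: (550/4000)²·0.570·0.430/99 = 4.68073e-05
  stratum 2: (1800/4000)²·0.780·0.220/267 = 0.000130146
  stratum 3: (1650/4000)²·0.752·0.248/108 = 0.000293828
V̂(p̂_st) = 0.000470782; SE = √V̂ = 0.0216975

p̂_st ≈ 0.7396, SE ≈ 0.0217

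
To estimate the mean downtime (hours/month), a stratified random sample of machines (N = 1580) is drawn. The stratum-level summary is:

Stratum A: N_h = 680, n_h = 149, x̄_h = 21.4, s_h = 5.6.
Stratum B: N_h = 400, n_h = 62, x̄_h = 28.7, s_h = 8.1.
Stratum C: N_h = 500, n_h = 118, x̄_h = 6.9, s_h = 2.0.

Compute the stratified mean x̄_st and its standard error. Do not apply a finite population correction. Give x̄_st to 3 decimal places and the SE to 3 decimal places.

x̄_st = Σ W_h x̄_h = (680·21.4 + 400·28.7 + 500·6.9)/1580 = 18.65949
V̂(x̄_st) = Σ W_h² s_h²/n_h, with W_h = N_h/N and N = 1580:
  stratum A: (680/1580)²·5.6²/149 = 0.0389846
  stratum B: (400/1580)²·8.1²/62 = 0.0678241
  stratum C: (500/1580)²·2.0²/118 = 0.00339472
V̂(x̄_st) = 0.110203
SE(x̄_st) = √0.110203 = 0.331969

x̄_st ≈ 18.659, SE ≈ 0.332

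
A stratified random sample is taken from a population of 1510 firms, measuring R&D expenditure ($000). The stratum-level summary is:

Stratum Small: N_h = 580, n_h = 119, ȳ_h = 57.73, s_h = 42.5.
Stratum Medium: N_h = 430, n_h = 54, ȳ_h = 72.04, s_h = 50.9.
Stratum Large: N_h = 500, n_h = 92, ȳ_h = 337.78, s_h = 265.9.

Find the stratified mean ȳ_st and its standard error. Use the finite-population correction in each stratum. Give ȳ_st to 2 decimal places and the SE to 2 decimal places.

ȳ_st ≈ 154.54, SE ≈ 8.60

ȳ_st = Σ W_h ȳ_h = (580·57.73 + 430·72.04 + 500·337.78)/1510 = 154.53682
V̂(ȳ_st) = Σ W_h² (1 − n_h/N_h) s_h²/n_h, with W_h = N_h/N and N = 1510:
  stratum Small: (580/1510)²·(1 − 119/580)·42.5²/119 = 1.77994
  stratum Medium: (430/1510)²·(1 − 54/430)·50.9²/54 = 3.40208
  stratum Large: (500/1510)²·(1 − 92/500)·265.9²/92 = 68.7583
V̂(ȳ_st) = 73.9403
SE(ȳ_st) = √73.9403 = 8.59886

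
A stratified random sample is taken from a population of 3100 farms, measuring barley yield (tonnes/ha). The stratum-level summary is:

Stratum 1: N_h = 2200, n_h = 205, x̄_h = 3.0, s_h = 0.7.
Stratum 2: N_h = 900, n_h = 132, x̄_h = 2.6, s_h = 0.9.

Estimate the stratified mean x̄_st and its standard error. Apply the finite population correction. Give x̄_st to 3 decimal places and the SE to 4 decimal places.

x̄_st ≈ 2.884, SE ≈ 0.0392

x̄_st = Σ W_h x̄_h = (2200·3.0 + 900·2.6)/3100 = 2.88387
V̂(x̄_st) = Σ W_h² (1 − n_h/N_h) s_h²/n_h, with W_h = N_h/N and N = 3100:
  stratum 1: (2200/3100)²·(1 − 205/2200)·0.7²/205 = 0.00109165
  stratum 2: (900/3100)²·(1 − 132/900)·0.9²/132 = 0.000441358
V̂(x̄_st) = 0.00153301
SE(x̄_st) = √0.00153301 = 0.0391537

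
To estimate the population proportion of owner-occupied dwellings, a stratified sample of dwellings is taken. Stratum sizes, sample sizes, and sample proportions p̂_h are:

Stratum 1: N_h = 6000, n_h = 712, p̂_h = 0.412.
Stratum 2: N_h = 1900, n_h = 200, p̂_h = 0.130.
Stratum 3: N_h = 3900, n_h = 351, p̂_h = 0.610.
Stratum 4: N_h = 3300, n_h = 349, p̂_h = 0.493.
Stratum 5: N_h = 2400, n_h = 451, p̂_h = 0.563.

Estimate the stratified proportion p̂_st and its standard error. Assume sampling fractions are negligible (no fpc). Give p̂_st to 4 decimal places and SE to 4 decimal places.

p̂_st ≈ 0.4615, SE ≈ 0.0108

N = 17500; stratum weights W_h = N_h/N.
p̂_st = Σ W_h p̂_h = (6000·0.412 + 1900·0.130 + 3900·0.610 + 3300·0.493 + 2400·0.563)/17500 = 0.46149
V̂(p̂_st) = Σ W_h² p̂_h(1−p̂_h)/(n_h−1):
  stratum 1: (6000/17500)²·0.412·0.588/711 = 4.00527e-05
  stratum 2: (1900/17500)²·0.130·0.870/199 = 6.69947e-06
  stratum 3: (3900/17500)²·0.610·0.390/350 = 3.37582e-05
  stratum 4: (3300/17500)²·0.493·0.507/348 = 2.55404e-05
  stratum 5: (2400/17500)²·0.563·0.437/450 = 1.02831e-05
V̂(p̂_st) = 0.000116334; SE = √V̂ = 0.0107858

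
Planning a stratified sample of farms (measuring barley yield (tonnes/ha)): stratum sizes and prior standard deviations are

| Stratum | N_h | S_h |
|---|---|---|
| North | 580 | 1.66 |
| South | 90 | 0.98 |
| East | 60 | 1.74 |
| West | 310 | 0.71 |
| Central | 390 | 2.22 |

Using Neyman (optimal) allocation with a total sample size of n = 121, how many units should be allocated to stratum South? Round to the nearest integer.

5

Neyman allocation: n_h = n · N_h S_h / Σ N_i S_i, with n = 121.
  stratum North: N_h·S_h = 580·1.66 = 962.80
  stratum South: N_h·S_h = 90·0.98 = 88.20
  stratum East: N_h·S_h = 60·1.74 = 104.40
  stratum West: N_h·S_h = 310·0.71 = 220.10
  stratum Central: N_h·S_h = 390·2.22 = 865.80
Σ N_h S_h = 2241.30
n for stratum South = 121·88.20/2241.30 = 4.762 → 5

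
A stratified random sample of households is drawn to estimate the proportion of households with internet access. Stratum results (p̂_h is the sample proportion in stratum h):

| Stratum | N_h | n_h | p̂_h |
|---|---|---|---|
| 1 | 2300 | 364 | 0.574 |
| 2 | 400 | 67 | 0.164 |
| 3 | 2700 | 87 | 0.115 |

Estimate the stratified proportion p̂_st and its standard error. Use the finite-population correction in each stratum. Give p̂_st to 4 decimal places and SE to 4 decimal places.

p̂_st ≈ 0.3141, SE ≈ 0.0200

N = 5400; stratum weights W_h = N_h/N.
p̂_st = Σ W_h p̂_h = (2300·0.574 + 400·0.164 + 2700·0.115)/5400 = 0.31413
V̂(p̂_st) = Σ W_h² (1 − n_h/N_h) p̂_h(1−p̂_h)/(n_h−1):
  stratum 1: (2300/5400)²·(1 − 364/2300)·0.574·0.426/363 = 0.000102863
  stratum 2: (400/5400)²·(1 − 67/400)·0.164·0.836/66 = 9.48905e-06
  stratum 3: (2700/5400)²·(1 − 87/2700)·0.115·0.885/86 = 0.000286324
V̂(p̂_st) = 0.000398677; SE = √V̂ = 0.0199669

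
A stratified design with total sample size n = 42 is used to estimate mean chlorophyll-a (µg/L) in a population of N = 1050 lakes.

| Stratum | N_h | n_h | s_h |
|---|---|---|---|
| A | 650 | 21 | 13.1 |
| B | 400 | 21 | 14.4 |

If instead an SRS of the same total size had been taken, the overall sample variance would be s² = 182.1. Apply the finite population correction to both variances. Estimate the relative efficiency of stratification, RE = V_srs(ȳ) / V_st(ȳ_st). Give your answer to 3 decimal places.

V̂(ȳ_st) = Σ W_h² (1 − n_h/N_h) s_h²/n_h, with W_h = N_h/N and N = 1050:
  stratum A: (650/1050)²·(1 − 21/650)·13.1²/21 = 3.03046
  stratum B: (400/1050)²·(1 − 21/400)·14.4²/21 = 1.35777
V_st = 4.38823
V_srs = (1 − 42/1050)·182.1/42 = 4.16229
Relative efficiency = V_srs / V_st = 4.16229/4.38823 = 0.9485

RE ≈ 0.949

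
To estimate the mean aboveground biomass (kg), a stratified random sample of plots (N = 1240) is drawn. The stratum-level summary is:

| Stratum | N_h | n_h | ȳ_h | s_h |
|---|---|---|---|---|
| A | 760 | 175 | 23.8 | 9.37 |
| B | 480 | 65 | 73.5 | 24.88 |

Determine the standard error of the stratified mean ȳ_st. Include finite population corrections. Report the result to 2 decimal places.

SE(ȳ_st) ≈ 1.17

V̂(ȳ_st) = Σ W_h² (1 − n_h/N_h) s_h²/n_h, with W_h = N_h/N and N = 1240:
  stratum A: (760/1240)²·(1 − 175/760)·9.37²/175 = 0.145067
  stratum B: (480/1240)²·(1 − 65/480)·24.88²/65 = 1.23377
V̂(ȳ_st) = 1.37883
SE(ȳ_st) = √1.37883 = 1.17424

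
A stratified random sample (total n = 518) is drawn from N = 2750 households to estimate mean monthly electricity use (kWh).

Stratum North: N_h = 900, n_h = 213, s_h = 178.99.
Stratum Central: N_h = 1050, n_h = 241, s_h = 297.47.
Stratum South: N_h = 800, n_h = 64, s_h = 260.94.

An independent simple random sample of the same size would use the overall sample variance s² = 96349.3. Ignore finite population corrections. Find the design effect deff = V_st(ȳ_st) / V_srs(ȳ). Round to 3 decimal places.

deff ≈ 0.858

V̂(ȳ_st) = Σ W_h² s_h²/n_h, with W_h = N_h/N and N = 2750:
  stratum North: (900/2750)²·178.99²/213 = 16.1101
  stratum Central: (1050/2750)²·297.47²/241 = 53.5282
  stratum South: (800/2750)²·260.94²/64 = 90.0359
V_st = 159.674
V_srs = s²/n = 96349.3/518 = 186.003
deff = V_st / V_srs = 159.674/186.003 = 0.8585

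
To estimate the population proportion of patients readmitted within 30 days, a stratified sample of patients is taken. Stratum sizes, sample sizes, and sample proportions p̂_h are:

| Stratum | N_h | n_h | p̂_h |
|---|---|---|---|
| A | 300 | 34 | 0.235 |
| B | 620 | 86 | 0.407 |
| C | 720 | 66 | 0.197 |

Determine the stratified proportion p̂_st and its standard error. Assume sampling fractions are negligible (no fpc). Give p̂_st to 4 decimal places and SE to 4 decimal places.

N = 1640; stratum weights W_h = N_h/N.
p̂_st = Σ W_h p̂_h = (300·0.235 + 620·0.407 + 720·0.197)/1640 = 0.28334
V̂(p̂_st) = Σ W_h² p̂_h(1−p̂_h)/(n_h−1):
  stratum A: (300/1640)²·0.235·0.765/33 = 0.000182293
  stratum B: (620/1640)²·0.407·0.593/85 = 0.000405813
  stratum C: (720/1640)²·0.197·0.803/65 = 0.000469079
V̂(p̂_st) = 0.00105718; SE = √V̂ = 0.0325144

p̂_st ≈ 0.2833, SE ≈ 0.0325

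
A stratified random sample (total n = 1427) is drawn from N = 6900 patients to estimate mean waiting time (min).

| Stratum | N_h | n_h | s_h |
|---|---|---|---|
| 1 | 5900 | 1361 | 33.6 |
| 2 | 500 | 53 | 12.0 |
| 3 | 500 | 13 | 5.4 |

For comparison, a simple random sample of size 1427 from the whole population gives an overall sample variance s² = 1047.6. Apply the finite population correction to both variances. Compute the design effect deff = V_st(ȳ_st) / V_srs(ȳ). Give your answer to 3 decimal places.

deff ≈ 0.843

V̂(ȳ_st) = Σ W_h² (1 − n_h/N_h) s_h²/n_h, with W_h = N_h/N and N = 6900:
  stratum 1: (5900/6900)²·(1 − 1361/5900)·33.6²/1361 = 0.466589
  stratum 2: (500/6900)²·(1 − 53/500)·12.0²/53 = 0.0127546
  stratum 3: (500/6900)²·(1 − 13/500)·5.4²/13 = 0.0114722
V_st = 0.490816
V_srs = (1 − 1427/6900)·1047.6/1427 = 0.582301
deff = V_st / V_srs = 0.490816/0.582301 = 0.8429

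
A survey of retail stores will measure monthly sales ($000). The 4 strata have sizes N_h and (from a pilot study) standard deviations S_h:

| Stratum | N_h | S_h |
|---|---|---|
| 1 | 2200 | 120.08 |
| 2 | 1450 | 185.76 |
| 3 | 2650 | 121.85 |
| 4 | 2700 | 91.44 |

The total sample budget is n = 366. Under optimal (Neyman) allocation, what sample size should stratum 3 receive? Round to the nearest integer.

107

Neyman allocation: n_h = n · N_h S_h / Σ N_i S_i, with n = 366.
  stratum 1: N_h·S_h = 2200·120.08 = 264176.00
  stratum 2: N_h·S_h = 1450·185.76 = 269352.00
  stratum 3: N_h·S_h = 2650·121.85 = 322902.50
  stratum 4: N_h·S_h = 2700·91.44 = 246888.00
Σ N_h S_h = 1103318.50
n for stratum 3 = 366·322902.50/1103318.50 = 107.115 → 107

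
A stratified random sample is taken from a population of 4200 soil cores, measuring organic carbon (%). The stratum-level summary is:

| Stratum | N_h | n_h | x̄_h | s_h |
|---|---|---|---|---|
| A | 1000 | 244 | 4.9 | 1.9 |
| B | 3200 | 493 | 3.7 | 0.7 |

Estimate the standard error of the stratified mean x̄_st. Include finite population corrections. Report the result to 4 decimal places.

SE(x̄_st) ≈ 0.0335

V̂(x̄_st) = Σ W_h² (1 − n_h/N_h) s_h²/n_h, with W_h = N_h/N and N = 4200:
  stratum A: (1000/4200)²·(1 − 244/1000)·1.9²/244 = 0.000634075
  stratum B: (3200/4200)²·(1 − 493/3200)·0.7²/493 = 0.000488078
V̂(x̄_st) = 0.00112215
SE(x̄_st) = √0.00112215 = 0.0334985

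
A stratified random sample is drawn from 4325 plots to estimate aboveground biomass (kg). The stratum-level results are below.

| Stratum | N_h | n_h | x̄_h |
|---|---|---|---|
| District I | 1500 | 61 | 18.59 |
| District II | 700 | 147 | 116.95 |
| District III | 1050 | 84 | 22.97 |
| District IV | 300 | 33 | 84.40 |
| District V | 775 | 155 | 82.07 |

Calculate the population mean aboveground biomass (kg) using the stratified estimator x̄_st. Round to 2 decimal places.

N = Σ N_h = 4325. Stratum weights W_h = N_h/N.
x̄_st = (1500·18.59 + 700·116.95 + 1050·22.97 + 300·84.40 + 775·82.07) / 4325 = 51.5128

x̄_st ≈ 51.51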